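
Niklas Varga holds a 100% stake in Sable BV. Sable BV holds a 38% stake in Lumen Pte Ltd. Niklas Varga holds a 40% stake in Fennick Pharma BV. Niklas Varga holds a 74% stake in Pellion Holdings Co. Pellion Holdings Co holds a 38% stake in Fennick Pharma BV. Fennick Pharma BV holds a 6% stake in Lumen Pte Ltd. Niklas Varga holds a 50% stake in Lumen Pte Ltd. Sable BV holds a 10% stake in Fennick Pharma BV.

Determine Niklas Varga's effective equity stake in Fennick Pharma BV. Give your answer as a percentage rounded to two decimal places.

78.12%

Niklas reaches Fennick along 3 paths.
Via Pellion: 74% × 38% = 28.12%.
Direct stake: 40% = 40%.
Via Sable: 100% × 10% = 10%.
Total: 28.12% + 40% + 10% = 78.12%.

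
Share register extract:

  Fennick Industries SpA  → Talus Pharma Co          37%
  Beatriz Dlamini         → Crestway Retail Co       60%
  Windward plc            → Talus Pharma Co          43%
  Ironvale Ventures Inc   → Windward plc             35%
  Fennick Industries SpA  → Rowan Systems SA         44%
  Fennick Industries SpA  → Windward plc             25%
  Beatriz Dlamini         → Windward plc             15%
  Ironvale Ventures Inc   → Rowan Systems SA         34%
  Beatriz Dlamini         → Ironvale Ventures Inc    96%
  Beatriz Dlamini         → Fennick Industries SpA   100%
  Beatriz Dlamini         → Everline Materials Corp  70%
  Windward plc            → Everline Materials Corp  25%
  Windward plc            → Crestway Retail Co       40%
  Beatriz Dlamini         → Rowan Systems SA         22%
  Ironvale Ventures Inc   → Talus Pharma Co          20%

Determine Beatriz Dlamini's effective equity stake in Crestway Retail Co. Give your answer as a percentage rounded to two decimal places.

Beatriz reaches Crestway along 4 paths.
Direct stake: 60% = 60%.
Via Windward: 15% × 40% = 6%.
Via Fennick → Windward: 100% × 25% × 40% = 10%.
Via Ironvale → Windward: 96% × 35% × 40% = 13.44%.
Total: 60% + 6% + 10% + 13.44% = 89.44%.

89.44%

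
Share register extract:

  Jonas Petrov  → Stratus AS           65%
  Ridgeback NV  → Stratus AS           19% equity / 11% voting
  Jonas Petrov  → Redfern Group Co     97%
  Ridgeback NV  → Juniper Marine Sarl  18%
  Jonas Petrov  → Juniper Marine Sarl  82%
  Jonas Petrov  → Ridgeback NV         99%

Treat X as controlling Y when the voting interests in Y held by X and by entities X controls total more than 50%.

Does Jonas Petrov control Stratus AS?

Jonas holds 99% of Ridgeback, so Jonas controls Ridgeback.
Ridgeback and Jonas together hold 11% + 65% = 76% of Stratus, so Jonas controls Stratus.

Yes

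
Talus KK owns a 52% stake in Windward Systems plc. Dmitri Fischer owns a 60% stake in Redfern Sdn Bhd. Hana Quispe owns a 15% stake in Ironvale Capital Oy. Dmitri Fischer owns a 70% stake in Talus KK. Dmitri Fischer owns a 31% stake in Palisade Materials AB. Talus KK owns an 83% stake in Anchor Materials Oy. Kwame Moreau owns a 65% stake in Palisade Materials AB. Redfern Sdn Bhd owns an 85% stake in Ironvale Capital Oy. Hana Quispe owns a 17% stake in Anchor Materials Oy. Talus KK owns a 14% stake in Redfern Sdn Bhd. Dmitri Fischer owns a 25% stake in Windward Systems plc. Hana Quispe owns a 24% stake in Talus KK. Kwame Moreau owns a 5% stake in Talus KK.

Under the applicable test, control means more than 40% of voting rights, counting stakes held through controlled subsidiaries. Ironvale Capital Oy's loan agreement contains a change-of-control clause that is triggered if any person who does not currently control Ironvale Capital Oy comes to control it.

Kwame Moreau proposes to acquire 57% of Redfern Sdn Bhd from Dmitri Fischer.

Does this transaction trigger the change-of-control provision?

Yes

The purchase adds only to Kwame's holdings (Dmitri's stake shrinks), so Kwame is the only person who could newly come to control Ironvale.
Kwame holds 65% of Palisade, so Kwame controls Palisade.
Neither Kwame nor any entity Kwame controls holds any voting interest in Ironvale.
So before the transaction, Kwame does not control Ironvale.
After the purchase, Kwame holds 57% of Redfern directly, and Dmitri's stake falls to 3%.
Kwame holds 57% of Redfern, so Kwame controls Redfern.
Redfern holds 85% of Ironvale, so Kwame controls Ironvale.
Kwame did not control Ironvale before and does after, so the clause is triggered.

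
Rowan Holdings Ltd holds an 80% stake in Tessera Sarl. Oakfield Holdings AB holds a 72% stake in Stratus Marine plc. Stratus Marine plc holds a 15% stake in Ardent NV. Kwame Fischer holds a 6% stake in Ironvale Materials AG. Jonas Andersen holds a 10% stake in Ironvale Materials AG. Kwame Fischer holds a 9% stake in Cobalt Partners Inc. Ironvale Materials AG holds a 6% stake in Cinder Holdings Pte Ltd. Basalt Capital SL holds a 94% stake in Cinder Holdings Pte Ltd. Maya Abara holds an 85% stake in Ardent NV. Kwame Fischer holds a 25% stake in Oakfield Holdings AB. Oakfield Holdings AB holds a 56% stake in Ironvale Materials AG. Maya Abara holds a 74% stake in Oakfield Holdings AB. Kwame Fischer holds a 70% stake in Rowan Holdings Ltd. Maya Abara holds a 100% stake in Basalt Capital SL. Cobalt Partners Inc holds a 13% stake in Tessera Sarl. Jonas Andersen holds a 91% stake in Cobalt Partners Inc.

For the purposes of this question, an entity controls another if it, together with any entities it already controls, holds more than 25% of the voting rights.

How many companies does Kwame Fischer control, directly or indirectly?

Kwame holds 70% of Rowan, so Kwame controls Rowan.
Rowan holds 80% of Tessera, so Kwame controls Tessera.
No other company's threshold is met.
Kwame controls 2 companies.

2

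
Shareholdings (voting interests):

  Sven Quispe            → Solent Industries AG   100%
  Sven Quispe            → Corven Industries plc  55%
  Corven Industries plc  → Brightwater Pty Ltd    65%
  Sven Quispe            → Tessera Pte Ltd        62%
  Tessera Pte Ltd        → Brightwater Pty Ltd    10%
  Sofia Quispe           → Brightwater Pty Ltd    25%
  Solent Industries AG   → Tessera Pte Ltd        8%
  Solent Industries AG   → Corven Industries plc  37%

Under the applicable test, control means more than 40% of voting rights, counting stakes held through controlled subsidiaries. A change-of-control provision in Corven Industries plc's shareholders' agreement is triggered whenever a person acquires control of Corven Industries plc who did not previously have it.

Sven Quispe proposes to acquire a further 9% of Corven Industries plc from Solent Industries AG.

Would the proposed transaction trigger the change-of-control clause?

The purchase adds only to Sven's holdings (Solent's stake shrinks), so Sven is the only person who could newly come to control Corven.
Sven holds 100% of Solent, so Sven controls Solent.
Sven and Solent together hold 55% + 37% = 92% of Corven, so Sven controls Corven.
So Sven already controls Corven before the transaction.
After the purchase, Sven's direct stake in Corven rises to 55% + 9% = 64%, and Solent's stake falls to 28%.
Sven controlled Corven already, so this is not a new person acquiring control; every other person's position is unchanged or reduced.
No new person acquires control, so the clause is not triggered.

No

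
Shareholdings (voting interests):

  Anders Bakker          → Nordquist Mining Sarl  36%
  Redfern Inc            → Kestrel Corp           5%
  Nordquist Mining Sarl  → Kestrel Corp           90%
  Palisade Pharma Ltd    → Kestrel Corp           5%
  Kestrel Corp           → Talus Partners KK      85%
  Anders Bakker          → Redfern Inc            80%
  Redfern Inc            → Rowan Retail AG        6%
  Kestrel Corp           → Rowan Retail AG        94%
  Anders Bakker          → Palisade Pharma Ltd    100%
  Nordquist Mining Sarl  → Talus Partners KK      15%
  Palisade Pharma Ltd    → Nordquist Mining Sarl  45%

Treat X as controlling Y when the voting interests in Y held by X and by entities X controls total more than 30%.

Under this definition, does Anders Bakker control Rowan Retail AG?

Yes

Anders holds 80% of Redfern, so Anders controls Redfern.
Anders holds 100% of Palisade, so Anders controls Palisade.
Anders and Palisade together hold 36% + 45% = 81% of Nordquist, so Anders controls Nordquist.
Nordquist and Palisade and Redfern together hold 90% + 5% + 5% = 100% of Kestrel, so Anders controls Kestrel.
Kestrel and Redfern together hold 94% + 6% = 100% of Rowan, so Anders controls Rowan.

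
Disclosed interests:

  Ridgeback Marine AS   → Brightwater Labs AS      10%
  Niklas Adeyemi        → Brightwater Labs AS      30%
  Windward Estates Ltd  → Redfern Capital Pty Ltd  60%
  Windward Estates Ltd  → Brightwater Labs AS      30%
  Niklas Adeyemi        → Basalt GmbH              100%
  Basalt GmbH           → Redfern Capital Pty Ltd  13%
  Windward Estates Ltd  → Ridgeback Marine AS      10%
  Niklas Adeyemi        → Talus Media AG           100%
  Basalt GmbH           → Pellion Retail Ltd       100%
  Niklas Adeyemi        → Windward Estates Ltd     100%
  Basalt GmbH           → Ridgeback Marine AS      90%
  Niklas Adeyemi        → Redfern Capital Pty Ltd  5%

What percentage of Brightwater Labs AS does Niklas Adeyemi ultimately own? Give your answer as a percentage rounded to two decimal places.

Niklas reaches Brightwater along 4 paths.
Direct stake: 30% = 30%.
Via Basalt → Ridgeback: 100% × 90% × 10% = 9%.
Via Windward → Ridgeback: 100% × 10% × 10% = 1%.
Via Windward: 100% × 30% = 30%.
Total: 30% + 9% + 1% + 30% = 70%.
Rounded: 70.00%.

70.00%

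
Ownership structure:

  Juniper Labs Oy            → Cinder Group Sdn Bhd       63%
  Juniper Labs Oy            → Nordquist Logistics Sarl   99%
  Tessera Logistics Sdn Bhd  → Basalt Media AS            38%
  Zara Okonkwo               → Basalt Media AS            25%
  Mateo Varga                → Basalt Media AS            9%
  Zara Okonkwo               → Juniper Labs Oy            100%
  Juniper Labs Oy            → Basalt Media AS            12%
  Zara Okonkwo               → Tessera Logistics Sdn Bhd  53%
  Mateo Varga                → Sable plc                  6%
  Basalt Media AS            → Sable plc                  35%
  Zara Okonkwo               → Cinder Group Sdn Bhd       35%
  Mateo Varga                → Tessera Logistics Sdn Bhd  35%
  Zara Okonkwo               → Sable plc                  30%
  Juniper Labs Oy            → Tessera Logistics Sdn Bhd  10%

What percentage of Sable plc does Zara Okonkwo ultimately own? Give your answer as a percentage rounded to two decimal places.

Zara reaches Sable along 5 paths.
Via Juniper → Tessera → Basalt: 100% × 10% × 38% × 35% = 1.33%.
Via Tessera → Basalt: 53% × 38% × 35% = 7.049%.
Via Basalt: 25% × 35% = 8.75%.
Via Juniper → Basalt: 100% × 12% × 35% = 4.2%.
Direct stake: 30% = 30%.
Total: 1.33% + 7.049% + 8.75% + 4.2% + 30% = 51.329%.
Rounded: 51.33%.

51.33%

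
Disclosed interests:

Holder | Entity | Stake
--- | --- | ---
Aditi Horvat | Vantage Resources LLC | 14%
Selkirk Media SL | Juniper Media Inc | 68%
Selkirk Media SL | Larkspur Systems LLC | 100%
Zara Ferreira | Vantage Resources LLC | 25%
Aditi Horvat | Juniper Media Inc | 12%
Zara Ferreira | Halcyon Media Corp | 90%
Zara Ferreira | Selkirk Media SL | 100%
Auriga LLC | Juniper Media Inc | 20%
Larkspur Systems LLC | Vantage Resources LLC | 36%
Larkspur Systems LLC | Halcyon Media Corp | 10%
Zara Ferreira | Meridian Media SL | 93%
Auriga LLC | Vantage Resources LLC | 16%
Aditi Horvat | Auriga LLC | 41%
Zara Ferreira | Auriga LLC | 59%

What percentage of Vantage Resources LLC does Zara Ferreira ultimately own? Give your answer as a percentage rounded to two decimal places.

70.44%

Zara reaches Vantage along 3 paths.
Via Selkirk → Larkspur: 100% × 100% × 36% = 36%.
Direct stake: 25% = 25%.
Via Auriga: 59% × 16% = 9.44%.
Total: 36% + 25% + 9.44% = 70.44%.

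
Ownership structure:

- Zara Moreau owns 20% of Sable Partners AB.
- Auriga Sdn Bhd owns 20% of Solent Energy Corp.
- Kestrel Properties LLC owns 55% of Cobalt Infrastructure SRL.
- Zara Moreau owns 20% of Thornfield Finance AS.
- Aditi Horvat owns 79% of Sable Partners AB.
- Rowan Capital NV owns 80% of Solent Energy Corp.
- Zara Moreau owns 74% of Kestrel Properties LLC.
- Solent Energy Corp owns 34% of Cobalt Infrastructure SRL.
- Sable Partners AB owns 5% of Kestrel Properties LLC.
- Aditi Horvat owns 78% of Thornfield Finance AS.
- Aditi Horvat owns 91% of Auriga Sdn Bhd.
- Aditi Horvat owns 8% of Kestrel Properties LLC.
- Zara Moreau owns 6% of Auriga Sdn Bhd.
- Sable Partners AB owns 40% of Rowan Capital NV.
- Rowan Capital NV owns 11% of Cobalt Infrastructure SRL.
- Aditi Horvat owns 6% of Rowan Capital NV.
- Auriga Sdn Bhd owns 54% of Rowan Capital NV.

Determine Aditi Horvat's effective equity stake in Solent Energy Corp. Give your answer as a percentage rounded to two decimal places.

Aditi reaches Solent along 4 paths.
Via Auriga: 91% × 20% = 18.2%.
Via Sable → Rowan: 79% × 40% × 80% = 25.28%.
Via Auriga → Rowan: 91% × 54% × 80% = 39.312%.
Via Rowan: 6% × 80% = 4.8%.
Total: 18.2% + 25.28% + 39.312% + 4.8% = 87.592%.
Rounded: 87.59%.

87.59%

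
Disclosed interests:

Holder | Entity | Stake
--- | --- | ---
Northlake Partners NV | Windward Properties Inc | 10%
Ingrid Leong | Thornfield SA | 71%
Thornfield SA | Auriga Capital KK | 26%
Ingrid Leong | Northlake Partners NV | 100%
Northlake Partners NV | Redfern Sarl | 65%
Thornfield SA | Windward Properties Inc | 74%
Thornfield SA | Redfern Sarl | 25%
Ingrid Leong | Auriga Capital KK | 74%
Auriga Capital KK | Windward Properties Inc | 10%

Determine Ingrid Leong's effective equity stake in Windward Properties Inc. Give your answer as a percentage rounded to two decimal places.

Ingrid reaches Windward along 4 paths.
Via Northlake: 100% × 10% = 10%.
Via Thornfield: 71% × 74% = 52.54%.
Via Thornfield → Auriga: 71% × 26% × 10% = 1.846%.
Via Auriga: 74% × 10% = 7.4%.
Total: 10% + 52.54% + 1.846% + 7.4% = 71.786%.
Rounded: 71.79%.

71.79%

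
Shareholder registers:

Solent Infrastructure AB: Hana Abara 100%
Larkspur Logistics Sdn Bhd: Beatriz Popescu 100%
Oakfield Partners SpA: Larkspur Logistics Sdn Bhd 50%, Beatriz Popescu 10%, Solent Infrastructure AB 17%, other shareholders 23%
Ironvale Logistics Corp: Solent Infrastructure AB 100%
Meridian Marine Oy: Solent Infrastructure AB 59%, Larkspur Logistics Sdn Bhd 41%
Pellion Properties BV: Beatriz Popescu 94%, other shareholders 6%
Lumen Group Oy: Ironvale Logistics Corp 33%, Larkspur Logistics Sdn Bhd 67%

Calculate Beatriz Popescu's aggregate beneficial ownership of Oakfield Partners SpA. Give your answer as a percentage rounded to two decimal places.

Beatriz reaches Oakfield along 2 paths.
Via Larkspur: 100% × 50% = 50%.
Direct stake: 10% = 10%.
Total: 50% + 10% = 60%.
Rounded: 60.00%.

60.00%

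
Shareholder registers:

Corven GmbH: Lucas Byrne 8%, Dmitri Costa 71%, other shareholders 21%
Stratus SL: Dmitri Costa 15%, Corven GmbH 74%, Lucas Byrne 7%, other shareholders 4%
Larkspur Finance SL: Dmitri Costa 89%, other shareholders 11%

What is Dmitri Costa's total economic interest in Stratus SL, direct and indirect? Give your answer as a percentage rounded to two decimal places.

67.54%

Dmitri reaches Stratus along 2 paths.
Direct stake: 15% = 15%.
Via Corven: 71% × 74% = 52.54%.
Total: 15% + 52.54% = 67.54%.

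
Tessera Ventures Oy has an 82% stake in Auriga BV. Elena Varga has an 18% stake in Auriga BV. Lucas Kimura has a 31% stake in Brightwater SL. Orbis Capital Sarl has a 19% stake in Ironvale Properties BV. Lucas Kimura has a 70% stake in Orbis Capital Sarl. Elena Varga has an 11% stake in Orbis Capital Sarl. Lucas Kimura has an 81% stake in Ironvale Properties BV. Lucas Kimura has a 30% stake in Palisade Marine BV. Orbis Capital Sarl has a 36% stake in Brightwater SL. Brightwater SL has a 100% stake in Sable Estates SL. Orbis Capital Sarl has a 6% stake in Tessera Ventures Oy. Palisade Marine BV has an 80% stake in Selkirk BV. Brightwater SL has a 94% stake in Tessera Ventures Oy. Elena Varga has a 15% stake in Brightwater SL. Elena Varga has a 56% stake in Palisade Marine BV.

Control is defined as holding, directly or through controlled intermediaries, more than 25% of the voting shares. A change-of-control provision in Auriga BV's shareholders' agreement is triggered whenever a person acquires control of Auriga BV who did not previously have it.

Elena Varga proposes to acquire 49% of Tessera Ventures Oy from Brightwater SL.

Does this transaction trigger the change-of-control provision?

The purchase adds only to Elena's holdings (Brightwater's stake shrinks), so Elena is the only person who could newly come to control Auriga.
Elena holds 56% of Palisade, so Elena controls Palisade.
Palisade holds 80% of Selkirk, so Elena controls Selkirk.
In Auriga, Elena's side holds only 18%, not > 25%.
So before the transaction, Elena does not control Auriga.
After the purchase, Elena holds 49% of Tessera directly, and Brightwater's stake falls to 45%.
Elena holds 49% of Tessera, so Elena controls Tessera.
Tessera and Elena together hold 82% + 18% = 100% of Auriga, so Elena controls Auriga.
Elena did not control Auriga before and does after, so the clause is triggered.

Yes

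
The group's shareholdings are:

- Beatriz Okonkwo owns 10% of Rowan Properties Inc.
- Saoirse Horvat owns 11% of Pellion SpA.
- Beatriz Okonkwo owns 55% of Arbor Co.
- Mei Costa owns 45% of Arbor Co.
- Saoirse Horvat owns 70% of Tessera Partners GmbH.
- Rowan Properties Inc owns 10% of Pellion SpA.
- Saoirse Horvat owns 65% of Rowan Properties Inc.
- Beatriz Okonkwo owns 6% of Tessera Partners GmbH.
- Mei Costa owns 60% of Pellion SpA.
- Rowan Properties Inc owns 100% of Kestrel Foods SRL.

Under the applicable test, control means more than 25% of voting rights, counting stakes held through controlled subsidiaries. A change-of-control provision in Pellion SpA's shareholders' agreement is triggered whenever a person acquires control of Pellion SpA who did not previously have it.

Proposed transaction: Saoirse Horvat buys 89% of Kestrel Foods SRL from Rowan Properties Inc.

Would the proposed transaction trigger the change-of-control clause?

No

The purchase adds only to Saoirse's holdings (Rowan's stake shrinks), so Saoirse is the only person who could newly come to control Pellion.
Saoirse holds 65% of Rowan, so Saoirse controls Rowan.
Saoirse holds 70% of Tessera, so Saoirse controls Tessera.
Rowan holds 100% of Kestrel, so Saoirse controls Kestrel.
In Pellion, Saoirse's side holds only 10% + 11% = 21%, not > 25%.
So before the transaction, Saoirse does not control Pellion.
After the purchase, Saoirse holds 89% of Kestrel directly, and Rowan's stake falls to 11%.
Rowan and Saoirse together hold 11% + 89% = 100% of Kestrel, so Saoirse controls Kestrel.
After the transaction, Saoirse's side holds 10% + 11% = 21% of Pellion, not > 25%, so Saoirse still does not control Pellion.
No new person acquires control, so the clause is not triggered.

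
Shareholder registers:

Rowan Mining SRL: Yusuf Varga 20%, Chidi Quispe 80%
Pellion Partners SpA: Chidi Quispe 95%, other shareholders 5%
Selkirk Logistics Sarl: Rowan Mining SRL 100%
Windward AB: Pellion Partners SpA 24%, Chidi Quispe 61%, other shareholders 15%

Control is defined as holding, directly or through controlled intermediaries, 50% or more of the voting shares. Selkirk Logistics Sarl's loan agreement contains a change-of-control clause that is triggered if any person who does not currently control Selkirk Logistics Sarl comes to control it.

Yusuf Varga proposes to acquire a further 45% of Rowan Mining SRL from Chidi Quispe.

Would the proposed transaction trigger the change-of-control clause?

Yes

The purchase adds only to Yusuf's holdings (Chidi's stake shrinks), so Yusuf is the only person who could newly come to control Selkirk.
Yusuf's largest direct stake is 20% in Rowan, which does not meet the threshold, so Yusuf controls no company.
Neither Yusuf nor any entity Yusuf controls holds any voting interest in Selkirk.
So before the transaction, Yusuf does not control Selkirk.
After the purchase, Yusuf's direct stake in Rowan rises to 20% + 45% = 65%, and Chidi's stake falls to 35%.
Yusuf holds 65% of Rowan, so Yusuf controls Rowan.
Rowan holds 100% of Selkirk, so Yusuf controls Selkirk.
Yusuf did not control Selkirk before and does after, so the clause is triggered.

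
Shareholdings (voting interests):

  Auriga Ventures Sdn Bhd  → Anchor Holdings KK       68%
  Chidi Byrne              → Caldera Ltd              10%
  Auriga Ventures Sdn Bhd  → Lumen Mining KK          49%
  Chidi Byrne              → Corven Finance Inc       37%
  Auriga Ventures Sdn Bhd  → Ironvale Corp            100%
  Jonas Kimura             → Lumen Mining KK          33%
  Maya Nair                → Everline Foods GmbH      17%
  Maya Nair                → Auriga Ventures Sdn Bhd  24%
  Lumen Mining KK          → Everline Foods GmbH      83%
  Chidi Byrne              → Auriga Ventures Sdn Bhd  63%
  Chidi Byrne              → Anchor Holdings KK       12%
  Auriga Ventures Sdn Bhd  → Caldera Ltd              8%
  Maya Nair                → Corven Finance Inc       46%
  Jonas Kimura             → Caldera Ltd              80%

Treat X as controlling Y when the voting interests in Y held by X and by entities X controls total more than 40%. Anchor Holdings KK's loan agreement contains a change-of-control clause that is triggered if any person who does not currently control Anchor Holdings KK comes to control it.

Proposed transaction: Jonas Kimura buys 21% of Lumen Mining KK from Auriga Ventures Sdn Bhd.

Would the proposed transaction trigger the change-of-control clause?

No

The purchase adds only to Jonas's holdings (Auriga's stake shrinks), so Jonas is the only person who could newly come to control Anchor.
Jonas holds 80% of Caldera, so Jonas controls Caldera.
Neither Jonas nor any entity Jonas controls holds any voting interest in Anchor.
So before the transaction, Jonas does not control Anchor.
After the purchase, Jonas's direct stake in Lumen rises to 33% + 21% = 54%, and Auriga's stake falls to 28%.
Jonas holds 54% of Lumen, so Jonas controls Lumen.
Lumen holds 83% of Everline, so Jonas controls Everline.
After the transaction, neither Jonas nor any entity Jonas controls holds a voting interest in Anchor, so Jonas still does not control it.
No new person acquires control, so the clause is not triggered.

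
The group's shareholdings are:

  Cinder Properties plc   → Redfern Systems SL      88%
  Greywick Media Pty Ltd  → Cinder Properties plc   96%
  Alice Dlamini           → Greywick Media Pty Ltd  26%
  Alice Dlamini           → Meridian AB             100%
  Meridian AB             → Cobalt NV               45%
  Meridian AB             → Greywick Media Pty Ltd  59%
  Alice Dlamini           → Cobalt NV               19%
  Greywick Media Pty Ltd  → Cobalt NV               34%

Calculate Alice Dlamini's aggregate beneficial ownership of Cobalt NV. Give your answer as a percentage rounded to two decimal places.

Alice reaches Cobalt along 4 paths.
Via Meridian: 100% × 45% = 45%.
Via Meridian → Greywick: 100% × 59% × 34% = 20.06%.
Via Greywick: 26% × 34% = 8.84%.
Direct stake: 19% = 19%.
Total: 45% + 20.06% + 8.84% + 19% = 92.9%.
Rounded: 92.90%.

92.90%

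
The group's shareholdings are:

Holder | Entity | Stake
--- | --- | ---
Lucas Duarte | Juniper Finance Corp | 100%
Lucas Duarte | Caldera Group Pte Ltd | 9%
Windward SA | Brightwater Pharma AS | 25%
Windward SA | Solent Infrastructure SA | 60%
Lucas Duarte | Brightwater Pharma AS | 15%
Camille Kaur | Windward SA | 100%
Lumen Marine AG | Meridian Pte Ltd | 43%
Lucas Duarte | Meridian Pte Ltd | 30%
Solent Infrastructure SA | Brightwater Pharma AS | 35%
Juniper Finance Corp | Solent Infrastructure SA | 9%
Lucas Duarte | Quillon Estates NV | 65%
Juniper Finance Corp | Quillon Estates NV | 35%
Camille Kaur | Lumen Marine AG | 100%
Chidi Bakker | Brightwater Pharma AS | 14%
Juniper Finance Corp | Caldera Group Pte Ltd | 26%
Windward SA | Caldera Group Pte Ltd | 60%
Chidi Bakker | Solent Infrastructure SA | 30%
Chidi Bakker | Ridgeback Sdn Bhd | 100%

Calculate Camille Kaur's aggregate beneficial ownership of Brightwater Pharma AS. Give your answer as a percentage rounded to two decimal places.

Camille reaches Brightwater along 2 paths.
Via Windward → Solent: 100% × 60% × 35% = 21%.
Via Windward: 100% × 25% = 25%.
Total: 21% + 25% = 46%.
Rounded: 46.00%.

46.00%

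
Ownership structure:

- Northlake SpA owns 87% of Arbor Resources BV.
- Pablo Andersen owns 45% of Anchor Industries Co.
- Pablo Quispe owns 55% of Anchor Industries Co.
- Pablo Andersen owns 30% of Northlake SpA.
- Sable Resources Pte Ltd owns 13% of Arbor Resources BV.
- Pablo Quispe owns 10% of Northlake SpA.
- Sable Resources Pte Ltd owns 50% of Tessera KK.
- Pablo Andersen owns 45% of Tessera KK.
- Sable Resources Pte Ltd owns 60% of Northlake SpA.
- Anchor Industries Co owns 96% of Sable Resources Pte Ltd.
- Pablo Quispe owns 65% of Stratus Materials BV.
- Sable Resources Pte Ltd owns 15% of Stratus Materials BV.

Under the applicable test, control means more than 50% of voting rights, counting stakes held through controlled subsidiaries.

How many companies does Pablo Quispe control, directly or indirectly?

5

Pablo Quispe holds 55% of Anchor, so Pablo Quispe controls Anchor.
Anchor holds 96% of Sable, so Pablo Quispe controls Sable.
Pablo Quispe and Sable together hold 10% + 60% = 70% of Northlake, so Pablo Quispe controls Northlake.
Sable and Pablo Quispe together hold 15% + 65% = 80% of Stratus, so Pablo Quispe controls Stratus.
Sable and Northlake together hold 13% + 87% = 100% of Arbor, so Pablo Quispe controls Arbor.
No other company's threshold is met.
Pablo Quispe controls 5 companies.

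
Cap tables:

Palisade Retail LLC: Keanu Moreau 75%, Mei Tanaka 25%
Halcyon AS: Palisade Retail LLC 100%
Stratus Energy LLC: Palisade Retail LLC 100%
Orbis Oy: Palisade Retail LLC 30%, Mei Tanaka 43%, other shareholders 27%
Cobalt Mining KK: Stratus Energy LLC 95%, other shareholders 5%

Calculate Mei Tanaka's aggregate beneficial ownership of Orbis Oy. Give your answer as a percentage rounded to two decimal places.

50.50%

Mei reaches Orbis along 2 paths.
Via Palisade: 25% × 30% = 7.5%.
Direct stake: 43% = 43%.
Total: 7.5% + 43% = 50.5%.
Rounded: 50.50%.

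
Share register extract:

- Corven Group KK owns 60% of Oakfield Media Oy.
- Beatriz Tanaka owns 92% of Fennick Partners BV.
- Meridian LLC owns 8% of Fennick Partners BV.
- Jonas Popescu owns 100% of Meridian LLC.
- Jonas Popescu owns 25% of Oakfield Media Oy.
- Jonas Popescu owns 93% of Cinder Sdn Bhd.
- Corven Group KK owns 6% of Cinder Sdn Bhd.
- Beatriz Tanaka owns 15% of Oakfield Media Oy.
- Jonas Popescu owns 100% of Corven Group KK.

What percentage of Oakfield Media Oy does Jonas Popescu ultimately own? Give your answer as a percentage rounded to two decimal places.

Jonas reaches Oakfield along 2 paths.
Direct stake: 25% = 25%.
Via Corven: 100% × 60% = 60%.
Total: 25% + 60% = 85%.
Rounded: 85.00%.

85.00%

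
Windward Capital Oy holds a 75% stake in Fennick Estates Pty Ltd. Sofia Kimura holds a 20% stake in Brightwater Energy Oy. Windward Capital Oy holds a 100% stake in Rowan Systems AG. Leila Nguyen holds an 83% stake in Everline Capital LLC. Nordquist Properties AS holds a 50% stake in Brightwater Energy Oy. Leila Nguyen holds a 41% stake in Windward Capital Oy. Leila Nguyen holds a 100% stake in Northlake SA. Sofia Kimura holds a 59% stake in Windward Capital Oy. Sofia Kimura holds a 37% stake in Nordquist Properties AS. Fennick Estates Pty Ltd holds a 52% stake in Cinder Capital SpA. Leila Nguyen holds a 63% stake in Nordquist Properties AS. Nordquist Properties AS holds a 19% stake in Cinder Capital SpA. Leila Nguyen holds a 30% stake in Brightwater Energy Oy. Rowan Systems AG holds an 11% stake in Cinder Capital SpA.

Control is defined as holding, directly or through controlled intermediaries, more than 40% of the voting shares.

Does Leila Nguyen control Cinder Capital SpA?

Yes

Leila holds 41% of Windward, so Leila controls Windward.
Windward holds 75% of Fennick, so Leila controls Fennick.
Windward holds 100% of Rowan, so Leila controls Rowan.
Leila holds 63% of Nordquist, so Leila controls Nordquist.
Rowan and Fennick and Nordquist together hold 11% + 52% + 19% = 82% of Cinder, so Leila controls Cinder.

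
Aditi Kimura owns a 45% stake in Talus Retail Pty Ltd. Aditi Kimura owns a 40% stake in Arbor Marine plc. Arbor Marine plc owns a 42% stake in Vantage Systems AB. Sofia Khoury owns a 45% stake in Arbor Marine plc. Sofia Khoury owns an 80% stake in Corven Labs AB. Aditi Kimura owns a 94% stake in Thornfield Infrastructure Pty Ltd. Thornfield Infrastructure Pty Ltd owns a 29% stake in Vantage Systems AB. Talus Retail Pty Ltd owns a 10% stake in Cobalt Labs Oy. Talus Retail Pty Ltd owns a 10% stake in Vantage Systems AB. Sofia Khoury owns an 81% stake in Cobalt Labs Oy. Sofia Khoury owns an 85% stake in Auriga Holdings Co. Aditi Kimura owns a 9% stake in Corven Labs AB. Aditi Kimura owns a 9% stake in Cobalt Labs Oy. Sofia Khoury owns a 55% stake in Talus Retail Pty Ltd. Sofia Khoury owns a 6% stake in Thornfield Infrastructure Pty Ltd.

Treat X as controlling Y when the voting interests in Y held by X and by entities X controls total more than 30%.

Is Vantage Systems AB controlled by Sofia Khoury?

Sofia holds 55% of Talus, so Sofia controls Talus.
Sofia holds 45% of Arbor, so Sofia controls Arbor.
Talus and Arbor together hold 10% + 42% = 52% of Vantage, so Sofia controls Vantage.

Yes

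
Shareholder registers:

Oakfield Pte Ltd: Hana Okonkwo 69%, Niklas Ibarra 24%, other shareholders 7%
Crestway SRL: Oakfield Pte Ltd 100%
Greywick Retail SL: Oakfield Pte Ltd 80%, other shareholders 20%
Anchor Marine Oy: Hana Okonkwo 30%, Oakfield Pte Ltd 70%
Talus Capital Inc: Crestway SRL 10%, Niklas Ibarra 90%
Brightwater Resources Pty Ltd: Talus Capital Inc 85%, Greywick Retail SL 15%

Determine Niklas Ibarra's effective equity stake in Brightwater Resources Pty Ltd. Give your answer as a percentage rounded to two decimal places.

Niklas reaches Brightwater along 3 paths.
Via Oakfield → Crestway → Talus: 24% × 100% × 10% × 85% = 2.04%.
Via Talus: 90% × 85% = 76.5%.
Via Oakfield → Greywick: 24% × 80% × 15% = 2.88%.
Total: 2.04% + 76.5% + 2.88% = 81.42%.

81.42%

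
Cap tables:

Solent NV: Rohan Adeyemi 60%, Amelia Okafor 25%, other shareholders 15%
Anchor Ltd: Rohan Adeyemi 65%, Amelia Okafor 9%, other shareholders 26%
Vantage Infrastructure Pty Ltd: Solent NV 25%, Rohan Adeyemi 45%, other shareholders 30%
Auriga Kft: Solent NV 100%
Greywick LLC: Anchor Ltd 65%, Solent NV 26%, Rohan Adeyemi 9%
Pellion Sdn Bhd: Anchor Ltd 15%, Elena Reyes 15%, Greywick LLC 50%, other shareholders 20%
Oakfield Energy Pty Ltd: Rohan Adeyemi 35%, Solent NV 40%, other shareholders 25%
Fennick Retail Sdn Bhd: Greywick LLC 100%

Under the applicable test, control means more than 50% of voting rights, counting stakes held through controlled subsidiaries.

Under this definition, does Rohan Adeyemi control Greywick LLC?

Yes

Rohan holds 65% of Anchor, so Rohan controls Anchor.
Rohan holds 60% of Solent, so Rohan controls Solent.
Anchor and Solent and Rohan together hold 65% + 26% + 9% = 100% of Greywick, so Rohan controls Greywick.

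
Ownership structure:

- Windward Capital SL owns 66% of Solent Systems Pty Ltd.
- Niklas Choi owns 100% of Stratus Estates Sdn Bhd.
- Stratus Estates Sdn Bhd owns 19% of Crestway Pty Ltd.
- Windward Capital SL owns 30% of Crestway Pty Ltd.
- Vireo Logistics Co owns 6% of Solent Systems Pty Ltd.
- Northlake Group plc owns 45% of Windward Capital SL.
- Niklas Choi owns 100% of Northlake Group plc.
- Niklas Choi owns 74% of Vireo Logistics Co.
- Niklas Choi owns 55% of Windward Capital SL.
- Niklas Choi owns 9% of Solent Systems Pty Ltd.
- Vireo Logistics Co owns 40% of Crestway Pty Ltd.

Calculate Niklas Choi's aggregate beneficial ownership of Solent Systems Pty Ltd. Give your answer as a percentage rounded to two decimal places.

Niklas reaches Solent along 4 paths.
Direct stake: 9% = 9%.
Via Windward: 55% × 66% = 36.3%.
Via Northlake → Windward: 100% × 45% × 66% = 29.7%.
Via Vireo: 74% × 6% = 4.44%.
Total: 9% + 36.3% + 29.7% + 4.44% = 79.44%.

79.44%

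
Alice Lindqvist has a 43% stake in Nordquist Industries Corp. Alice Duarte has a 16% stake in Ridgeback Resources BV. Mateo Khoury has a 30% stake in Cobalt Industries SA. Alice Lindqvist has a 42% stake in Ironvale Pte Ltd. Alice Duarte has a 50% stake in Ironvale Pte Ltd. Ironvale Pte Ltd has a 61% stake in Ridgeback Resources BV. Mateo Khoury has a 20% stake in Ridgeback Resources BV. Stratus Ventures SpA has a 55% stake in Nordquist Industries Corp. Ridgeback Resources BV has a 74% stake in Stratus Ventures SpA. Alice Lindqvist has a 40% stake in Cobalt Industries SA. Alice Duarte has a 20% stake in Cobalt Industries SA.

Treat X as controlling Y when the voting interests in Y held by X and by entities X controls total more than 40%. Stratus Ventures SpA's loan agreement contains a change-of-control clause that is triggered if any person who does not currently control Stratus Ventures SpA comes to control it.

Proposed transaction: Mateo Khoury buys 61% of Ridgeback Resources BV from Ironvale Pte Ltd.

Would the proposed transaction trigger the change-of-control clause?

Yes

The purchase adds only to Mateo's holdings (Ironvale's stake shrinks), so Mateo is the only person who could newly come to control Stratus.
Mateo's largest direct stake is 30% in Cobalt, which does not meet the threshold, so Mateo controls no company.
Neither Mateo nor any entity Mateo controls holds any voting interest in Stratus.
So before the transaction, Mateo does not control Stratus.
After the purchase, Mateo's direct stake in Ridgeback rises to 20% + 61% = 81%, and Ironvale's stake falls to 0%.
Mateo holds 81% of Ridgeback, so Mateo controls Ridgeback.
Ridgeback holds 74% of Stratus, so Mateo controls Stratus.
Mateo did not control Stratus before and does after, so the clause is triggered.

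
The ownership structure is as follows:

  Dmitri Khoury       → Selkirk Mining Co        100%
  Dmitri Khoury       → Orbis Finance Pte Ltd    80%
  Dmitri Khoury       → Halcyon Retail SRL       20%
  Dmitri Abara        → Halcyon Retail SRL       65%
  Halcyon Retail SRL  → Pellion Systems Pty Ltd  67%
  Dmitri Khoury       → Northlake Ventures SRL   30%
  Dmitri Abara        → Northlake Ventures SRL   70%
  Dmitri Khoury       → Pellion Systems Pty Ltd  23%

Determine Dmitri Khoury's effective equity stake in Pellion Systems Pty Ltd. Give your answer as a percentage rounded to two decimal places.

36.40%

Dmitri Khoury reaches Pellion along 2 paths.
Via Halcyon: 20% × 67% = 13.4%.
Direct stake: 23% = 23%.
Total: 13.4% + 23% = 36.4%.
Rounded: 36.40%.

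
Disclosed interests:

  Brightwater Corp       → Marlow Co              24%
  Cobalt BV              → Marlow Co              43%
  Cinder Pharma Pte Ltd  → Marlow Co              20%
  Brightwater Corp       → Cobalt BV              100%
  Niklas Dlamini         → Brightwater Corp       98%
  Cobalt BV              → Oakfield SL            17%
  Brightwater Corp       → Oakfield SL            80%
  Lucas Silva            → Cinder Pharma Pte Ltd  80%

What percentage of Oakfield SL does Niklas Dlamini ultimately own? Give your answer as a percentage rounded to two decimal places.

95.06%

Niklas reaches Oakfield along 2 paths.
Via Brightwater: 98% × 80% = 78.4%.
Via Brightwater → Cobalt: 98% × 100% × 17% = 16.66%.
Total: 78.4% + 16.66% = 95.06%.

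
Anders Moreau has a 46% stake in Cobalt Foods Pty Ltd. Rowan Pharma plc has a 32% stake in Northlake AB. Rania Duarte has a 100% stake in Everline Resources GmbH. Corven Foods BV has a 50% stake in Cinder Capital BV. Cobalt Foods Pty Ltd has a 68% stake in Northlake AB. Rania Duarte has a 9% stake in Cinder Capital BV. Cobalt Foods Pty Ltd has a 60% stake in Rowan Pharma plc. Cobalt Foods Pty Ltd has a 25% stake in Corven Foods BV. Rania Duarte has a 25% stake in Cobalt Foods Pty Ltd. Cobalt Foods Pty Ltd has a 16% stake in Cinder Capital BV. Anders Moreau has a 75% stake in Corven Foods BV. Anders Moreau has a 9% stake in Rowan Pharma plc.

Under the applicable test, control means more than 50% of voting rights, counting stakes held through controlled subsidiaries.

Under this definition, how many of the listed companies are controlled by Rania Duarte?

Rania holds 100% of Everline, so Rania controls Everline.
No other company's threshold is met.
Rania controls 1 company.

1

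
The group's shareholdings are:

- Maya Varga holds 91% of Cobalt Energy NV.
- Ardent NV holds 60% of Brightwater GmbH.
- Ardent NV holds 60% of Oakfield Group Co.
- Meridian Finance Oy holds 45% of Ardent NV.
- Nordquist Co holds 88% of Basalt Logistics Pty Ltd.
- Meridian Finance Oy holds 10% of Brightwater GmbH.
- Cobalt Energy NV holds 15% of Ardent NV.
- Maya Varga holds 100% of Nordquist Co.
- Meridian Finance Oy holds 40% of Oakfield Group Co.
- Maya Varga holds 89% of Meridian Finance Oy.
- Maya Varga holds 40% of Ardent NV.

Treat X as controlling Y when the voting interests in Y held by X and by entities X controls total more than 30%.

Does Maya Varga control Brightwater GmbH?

Yes

Maya holds 91% of Cobalt, so Maya controls Cobalt.
Maya holds 89% of Meridian, so Maya controls Meridian.
Cobalt and Meridian and Maya together hold 15% + 45% + 40% = 100% of Ardent, so Maya controls Ardent.
Meridian and Ardent together hold 10% + 60% = 70% of Brightwater, so Maya controls Brightwater.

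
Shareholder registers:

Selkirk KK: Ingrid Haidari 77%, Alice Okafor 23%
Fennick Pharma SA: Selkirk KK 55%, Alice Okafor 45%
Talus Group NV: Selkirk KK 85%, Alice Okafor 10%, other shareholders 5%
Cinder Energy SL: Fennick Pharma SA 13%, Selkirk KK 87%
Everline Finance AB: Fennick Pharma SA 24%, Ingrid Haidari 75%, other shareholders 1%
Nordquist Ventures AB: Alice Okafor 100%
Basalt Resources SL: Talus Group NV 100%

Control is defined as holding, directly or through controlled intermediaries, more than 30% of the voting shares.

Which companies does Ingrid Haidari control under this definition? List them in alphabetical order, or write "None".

Basalt Resources SL, Cinder Energy SL, Everline Finance AB, Fennick Pharma SA, Selkirk KK, Talus Group NV

Ingrid holds 77% of Selkirk, so Ingrid controls Selkirk.
Selkirk holds 55% of Fennick, so Ingrid controls Fennick.
Selkirk holds 85% of Talus, so Ingrid controls Talus.
Fennick and Selkirk together hold 13% + 87% = 100% of Cinder, so Ingrid controls Cinder.
Fennick and Ingrid together hold 24% + 75% = 99% of Everline, so Ingrid controls Everline.
Talus holds 100% of Basalt, so Ingrid controls Basalt.
No other company's threshold is met.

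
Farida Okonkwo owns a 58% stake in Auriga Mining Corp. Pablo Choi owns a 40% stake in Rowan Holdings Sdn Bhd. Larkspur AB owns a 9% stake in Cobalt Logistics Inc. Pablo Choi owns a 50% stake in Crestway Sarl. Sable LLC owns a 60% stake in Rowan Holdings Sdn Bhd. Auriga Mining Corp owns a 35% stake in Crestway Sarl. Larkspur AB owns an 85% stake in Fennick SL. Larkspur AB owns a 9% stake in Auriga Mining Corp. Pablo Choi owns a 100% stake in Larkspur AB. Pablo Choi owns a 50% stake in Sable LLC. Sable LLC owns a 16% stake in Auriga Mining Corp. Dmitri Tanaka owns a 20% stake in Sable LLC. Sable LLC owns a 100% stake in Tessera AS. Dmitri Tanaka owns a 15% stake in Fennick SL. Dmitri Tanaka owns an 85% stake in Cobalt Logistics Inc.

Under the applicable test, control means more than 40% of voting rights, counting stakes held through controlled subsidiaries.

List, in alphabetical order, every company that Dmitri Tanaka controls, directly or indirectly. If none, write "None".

Cobalt Logistics Inc

Dmitri holds 85% of Cobalt, so Dmitri controls Cobalt.
No other company's threshold is met.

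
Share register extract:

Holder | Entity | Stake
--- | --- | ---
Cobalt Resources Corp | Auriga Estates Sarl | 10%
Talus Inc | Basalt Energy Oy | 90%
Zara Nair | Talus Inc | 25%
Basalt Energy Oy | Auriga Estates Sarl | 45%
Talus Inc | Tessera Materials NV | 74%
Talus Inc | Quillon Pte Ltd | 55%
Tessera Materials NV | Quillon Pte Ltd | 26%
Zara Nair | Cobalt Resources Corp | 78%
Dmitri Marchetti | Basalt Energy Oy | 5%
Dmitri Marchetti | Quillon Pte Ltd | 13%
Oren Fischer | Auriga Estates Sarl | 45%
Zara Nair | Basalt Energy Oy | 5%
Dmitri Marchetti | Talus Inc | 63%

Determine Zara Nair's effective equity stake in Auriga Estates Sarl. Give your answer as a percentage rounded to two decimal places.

20.18%

Zara reaches Auriga along 3 paths.
Via Cobalt: 78% × 10% = 7.8%.
Via Talus → Basalt: 25% × 90% × 45% = 10.125%.
Via Basalt: 5% × 45% = 2.25%.
Total: 7.8% + 10.125% + 2.25% = 20.175%.
Rounded: 20.18%.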